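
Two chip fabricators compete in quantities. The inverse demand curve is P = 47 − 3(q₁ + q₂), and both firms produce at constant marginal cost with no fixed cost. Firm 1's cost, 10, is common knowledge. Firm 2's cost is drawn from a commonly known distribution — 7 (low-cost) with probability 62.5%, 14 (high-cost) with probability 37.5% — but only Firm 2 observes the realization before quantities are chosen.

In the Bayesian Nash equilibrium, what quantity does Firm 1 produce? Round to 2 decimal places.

4.07

Firm 2 with cost c maximizes (47 − 3(q₁+q₂) − c)·q₂, giving q₂(c) = (47 − c − 3q₁)/6.
E[c₂] = 0.625·7 + 0.375·14 = 9.625
Firm 1's FOC against E[q₂] yields q₁ = (47 − 2·10 + E[c₂])/9 = (47 − 20 + 9.625)/9 = 4.06944.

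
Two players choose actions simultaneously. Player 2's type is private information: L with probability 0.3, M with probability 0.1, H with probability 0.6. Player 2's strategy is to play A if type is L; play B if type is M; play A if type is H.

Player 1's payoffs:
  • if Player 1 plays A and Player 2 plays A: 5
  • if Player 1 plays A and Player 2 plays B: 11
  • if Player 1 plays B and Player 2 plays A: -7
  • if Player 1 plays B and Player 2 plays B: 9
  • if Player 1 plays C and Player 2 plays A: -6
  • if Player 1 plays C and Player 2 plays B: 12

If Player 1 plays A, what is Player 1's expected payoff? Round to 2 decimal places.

5.60

E[A] = 0.3·5 + 0.1·11 + 0.6·5 = 1.5 + 1.1 + 3 = 5.6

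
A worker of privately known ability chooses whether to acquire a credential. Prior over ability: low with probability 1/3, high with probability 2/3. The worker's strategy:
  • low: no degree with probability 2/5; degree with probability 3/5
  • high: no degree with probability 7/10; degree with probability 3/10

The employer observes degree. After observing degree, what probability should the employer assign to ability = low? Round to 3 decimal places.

P(degree) = (1/3)·(3/5) + (2/3)·(3/10) = 2/5
P(low | degree) = ((1/3)·(3/5)) / (2/5) = (1/5) / (2/5) = 1/2

0.500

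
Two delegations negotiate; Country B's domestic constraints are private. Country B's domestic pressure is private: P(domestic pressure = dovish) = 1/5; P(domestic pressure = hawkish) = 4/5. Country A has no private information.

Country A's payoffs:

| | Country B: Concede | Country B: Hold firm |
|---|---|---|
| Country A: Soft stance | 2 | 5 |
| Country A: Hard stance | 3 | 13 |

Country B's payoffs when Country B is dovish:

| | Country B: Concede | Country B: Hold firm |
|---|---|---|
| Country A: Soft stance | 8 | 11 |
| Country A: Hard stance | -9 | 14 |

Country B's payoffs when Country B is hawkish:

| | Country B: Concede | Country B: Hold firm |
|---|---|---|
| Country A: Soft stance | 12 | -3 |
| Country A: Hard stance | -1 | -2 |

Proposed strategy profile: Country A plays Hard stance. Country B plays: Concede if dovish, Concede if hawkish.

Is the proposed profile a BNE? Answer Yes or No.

No

Country A plays Hard stance: E[Hard stance] = 1/5·(3) + 4/5·(3) = 3; E[Soft stance] = 2. Best-responding. ✓
Country B (domestic pressure dovish), facing Hard stance: Concede gives -9, Hold firm gives 14. Proposed Concede is not best — profitable deviation exists. ✗
Country B (domestic pressure hawkish), facing Hard stance: Concede gives -1, Hold firm gives -2. Proposed Concede is best. ✓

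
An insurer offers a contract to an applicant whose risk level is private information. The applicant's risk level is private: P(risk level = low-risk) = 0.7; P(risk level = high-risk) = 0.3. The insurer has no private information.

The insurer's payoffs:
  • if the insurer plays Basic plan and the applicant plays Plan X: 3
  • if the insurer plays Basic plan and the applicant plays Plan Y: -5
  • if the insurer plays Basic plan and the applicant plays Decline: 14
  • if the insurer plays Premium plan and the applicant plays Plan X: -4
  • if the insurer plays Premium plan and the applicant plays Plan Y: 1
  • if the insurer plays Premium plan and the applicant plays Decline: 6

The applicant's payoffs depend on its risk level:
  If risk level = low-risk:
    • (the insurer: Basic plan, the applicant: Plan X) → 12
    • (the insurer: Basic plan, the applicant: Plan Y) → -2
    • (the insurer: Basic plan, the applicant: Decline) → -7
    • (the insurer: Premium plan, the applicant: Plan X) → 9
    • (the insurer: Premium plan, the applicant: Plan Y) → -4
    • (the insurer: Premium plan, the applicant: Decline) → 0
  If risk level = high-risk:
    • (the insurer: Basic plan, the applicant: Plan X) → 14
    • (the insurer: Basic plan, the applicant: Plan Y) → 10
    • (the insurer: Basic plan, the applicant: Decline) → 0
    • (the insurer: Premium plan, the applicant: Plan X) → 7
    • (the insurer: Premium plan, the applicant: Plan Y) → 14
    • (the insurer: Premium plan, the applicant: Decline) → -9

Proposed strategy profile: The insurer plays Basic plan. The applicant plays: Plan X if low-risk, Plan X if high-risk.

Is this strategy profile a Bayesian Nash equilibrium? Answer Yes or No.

The insurer plays Basic plan: E[Basic plan] = 0.7·(3) + 0.3·(3) = 3; E[Premium plan] = -4. Best-responding. ✓
The applicant (risk level low-risk), facing Basic plan: Plan X gives 12, Plan Y gives -2, Decline gives -7. Proposed Plan X is best. ✓
The applicant (risk level high-risk), facing Basic plan: Plan X gives 14, Plan Y gives 10, Decline gives 0. Proposed Plan X is best. ✓

Yes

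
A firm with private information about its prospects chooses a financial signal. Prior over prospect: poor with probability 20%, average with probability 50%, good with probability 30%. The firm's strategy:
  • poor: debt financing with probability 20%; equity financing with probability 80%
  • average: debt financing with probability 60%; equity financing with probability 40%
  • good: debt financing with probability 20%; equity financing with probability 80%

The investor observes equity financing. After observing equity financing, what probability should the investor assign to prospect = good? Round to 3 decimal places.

0.400

P(equity financing) = 0.2·0.8 + 0.5·0.4 + 0.3·0.8 = 0.6
P(good | equity financing) = (0.3·0.8) / 0.6 = 0.24 / 0.6 = 0.4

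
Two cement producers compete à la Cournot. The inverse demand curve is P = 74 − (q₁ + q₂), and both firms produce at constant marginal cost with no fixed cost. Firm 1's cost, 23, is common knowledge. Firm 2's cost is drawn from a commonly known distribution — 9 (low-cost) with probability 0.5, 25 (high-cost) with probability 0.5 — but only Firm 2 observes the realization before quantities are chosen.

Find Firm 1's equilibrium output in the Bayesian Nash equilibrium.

Firm 2 with cost c maximizes (74 − (q₁+q₂) − c)·q₂, giving q₂(c) = (74 − c − q₁)/2.
E[c₂] = 0.5·9 + 0.5·25 = 17
Firm 1's FOC against E[q₂] yields q₁ = (74 − 2·23 + E[c₂])/3 = (74 − 46 + 17)/3 = 15.

15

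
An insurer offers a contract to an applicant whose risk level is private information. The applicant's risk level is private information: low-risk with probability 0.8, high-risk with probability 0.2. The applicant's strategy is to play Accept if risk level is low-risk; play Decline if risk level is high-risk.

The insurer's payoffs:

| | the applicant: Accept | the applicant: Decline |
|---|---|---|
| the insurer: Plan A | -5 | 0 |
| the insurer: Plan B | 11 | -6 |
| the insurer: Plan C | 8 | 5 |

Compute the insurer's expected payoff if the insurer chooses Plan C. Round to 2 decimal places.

7.40

Take the expectation over the applicant's risk level, weighting each type's action by its prior probability.
E[Plan C] = 0.8·8 + 0.2·5 = 6.4 + 1 = 7.4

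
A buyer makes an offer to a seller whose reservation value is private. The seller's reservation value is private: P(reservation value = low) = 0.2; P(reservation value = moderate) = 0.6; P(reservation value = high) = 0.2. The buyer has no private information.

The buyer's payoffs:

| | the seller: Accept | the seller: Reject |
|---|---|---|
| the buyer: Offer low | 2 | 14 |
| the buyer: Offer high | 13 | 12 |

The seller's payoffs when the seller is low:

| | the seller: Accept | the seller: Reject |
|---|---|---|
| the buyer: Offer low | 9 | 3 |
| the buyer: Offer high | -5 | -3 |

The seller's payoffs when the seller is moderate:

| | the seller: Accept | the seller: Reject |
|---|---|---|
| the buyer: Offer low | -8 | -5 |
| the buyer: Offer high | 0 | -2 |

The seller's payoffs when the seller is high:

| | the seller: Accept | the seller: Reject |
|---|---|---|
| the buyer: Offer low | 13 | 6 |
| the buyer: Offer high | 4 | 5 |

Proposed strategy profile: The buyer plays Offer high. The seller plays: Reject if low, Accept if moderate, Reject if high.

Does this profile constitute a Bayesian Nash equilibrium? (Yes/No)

Yes

The buyer plays Offer high: E[Offer high] = 0.2·(12) + 0.6·(13) + 0.2·(12) = 12.6; E[Offer low] = 6.8. Best-responding. ✓
The seller (reservation value low), facing Offer high: Accept gives -5, Reject gives -3. Proposed Reject is best. ✓
The seller (reservation value moderate), facing Offer high: Accept gives 0, Reject gives -2. Proposed Accept is best. ✓
The seller (reservation value high), facing Offer high: Accept gives 4, Reject gives 5. Proposed Reject is best. ✓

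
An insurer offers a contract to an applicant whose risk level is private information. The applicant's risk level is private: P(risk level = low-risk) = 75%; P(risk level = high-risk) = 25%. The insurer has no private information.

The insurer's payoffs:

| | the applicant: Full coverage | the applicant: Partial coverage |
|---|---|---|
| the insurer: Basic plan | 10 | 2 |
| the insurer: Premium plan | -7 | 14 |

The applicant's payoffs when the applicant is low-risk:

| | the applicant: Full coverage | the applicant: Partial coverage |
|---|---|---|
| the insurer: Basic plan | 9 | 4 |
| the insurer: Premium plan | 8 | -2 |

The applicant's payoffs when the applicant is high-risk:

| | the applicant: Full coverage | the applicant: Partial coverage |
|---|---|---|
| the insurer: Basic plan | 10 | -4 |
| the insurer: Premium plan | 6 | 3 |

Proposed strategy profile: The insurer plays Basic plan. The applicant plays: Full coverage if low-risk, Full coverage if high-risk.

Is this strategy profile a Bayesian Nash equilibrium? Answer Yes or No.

The insurer plays Basic plan: E[Basic plan] = 0.75·(10) + 0.25·(10) = 10; E[Premium plan] = -7. Best-responding. ✓
The applicant (risk level low-risk), facing Basic plan: Full coverage gives 9, Partial coverage gives 4. Proposed Full coverage is best. ✓
The applicant (risk level high-risk), facing Basic plan: Full coverage gives 10, Partial coverage gives -4. Proposed Full coverage is best. ✓

Yes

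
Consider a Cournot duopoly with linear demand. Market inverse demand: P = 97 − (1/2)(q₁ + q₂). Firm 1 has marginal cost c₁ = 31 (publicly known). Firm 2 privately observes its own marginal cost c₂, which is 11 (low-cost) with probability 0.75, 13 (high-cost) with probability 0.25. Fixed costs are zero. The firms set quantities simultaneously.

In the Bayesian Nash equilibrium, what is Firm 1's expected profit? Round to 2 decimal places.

Type-c best response for Firm 2: q₂(c) = (97 − c) − q₁/2.
Firm 1 maximizes expected profit; its first-order condition is 97 − q₁ − (1/2)E[q₂] − 31 = 0.
Substituting E[q₂] and solving: E[c₂] = 11.5, so q₁ = (97 − 2·31 + 11.5)/(3/2) = 31.
E[P] = 97 − (1/2)·(q₁ + E[q₂]) = 46.5; Firm 1's expected profit = (E[P] − 31)·q₁ = (46.5 − 31)·31 = 480.5.

480.50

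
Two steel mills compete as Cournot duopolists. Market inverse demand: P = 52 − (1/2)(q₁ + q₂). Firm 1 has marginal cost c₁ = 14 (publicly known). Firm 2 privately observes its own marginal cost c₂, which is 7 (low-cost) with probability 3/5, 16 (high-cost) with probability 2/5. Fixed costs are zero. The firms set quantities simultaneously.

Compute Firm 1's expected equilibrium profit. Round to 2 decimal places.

266.04

Type-c best response for Firm 2: q₂(c) = (52 − c) − q₁/2.
Firm 1 maximizes expected profit; its first-order condition is 52 − q₁ − (1/2)E[q₂] − 14 = 0.
Substituting E[q₂] and solving: E[c₂] = 10.6, so q₁ = (52 − 2·14 + 10.6)/(3/2) = 23.0667.
E[P] = 52 − (1/2)·(q₁ + E[q₂]) = 25.5333; Firm 1's expected profit = (E[P] − 14)·q₁ = (25.5333 − 14)·23.0667 = 266.036.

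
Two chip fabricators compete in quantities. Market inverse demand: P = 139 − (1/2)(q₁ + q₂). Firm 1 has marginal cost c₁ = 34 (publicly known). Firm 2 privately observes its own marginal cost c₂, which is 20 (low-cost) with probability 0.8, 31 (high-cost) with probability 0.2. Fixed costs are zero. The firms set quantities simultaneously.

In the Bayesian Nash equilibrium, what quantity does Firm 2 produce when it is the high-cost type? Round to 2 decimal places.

Firm 2 with cost c maximizes (139 − (1/2)(q₁+q₂) − c)·q₂, giving q₂(c) = (139 − c − (1/2)q₁).
E[c₂] = 0.8·20 + 0.2·31 = 22.2
Firm 1's FOC against E[q₂] yields q₁ = (139 − 2·34 + E[c₂])/(3/2) = (139 − 68 + 22.2)/(3/2) = 62.1333.
q₂(high-cost) = (139 − 31 − (1/2)·62.1333) = 76.9333.

76.93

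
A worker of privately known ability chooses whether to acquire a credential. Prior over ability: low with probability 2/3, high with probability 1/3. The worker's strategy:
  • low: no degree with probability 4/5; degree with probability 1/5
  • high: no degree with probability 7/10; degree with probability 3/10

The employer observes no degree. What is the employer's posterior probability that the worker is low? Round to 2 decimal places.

P(no degree) = (2/3)·(4/5) + (1/3)·(7/10) = 23/30
P(low | no degree) = ((2/3)·(4/5)) / (23/30) = (8/15) / (23/30) = 16/23

0.70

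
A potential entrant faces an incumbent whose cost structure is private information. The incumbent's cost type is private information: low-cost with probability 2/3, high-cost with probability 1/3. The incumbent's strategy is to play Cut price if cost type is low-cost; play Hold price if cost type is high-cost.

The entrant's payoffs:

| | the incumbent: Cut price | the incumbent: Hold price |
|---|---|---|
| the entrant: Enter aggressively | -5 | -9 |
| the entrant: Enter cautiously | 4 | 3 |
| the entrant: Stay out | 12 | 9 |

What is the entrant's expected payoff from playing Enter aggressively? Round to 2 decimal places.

E[Enter aggressively] = 2/3·(-5) + 1/3·(-9) = (-10/3) + (-3) = -19/3

-6.33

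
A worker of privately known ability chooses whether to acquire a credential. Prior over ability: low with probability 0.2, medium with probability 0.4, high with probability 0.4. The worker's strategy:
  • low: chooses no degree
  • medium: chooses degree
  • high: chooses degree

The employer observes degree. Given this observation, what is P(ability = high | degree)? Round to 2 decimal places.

P(degree) = 0.2·0 + 0.4·1 + 0.4·1 = 0.8
P(high | degree) = (0.4·1) / 0.8 = 0.4 / 0.8 = 0.5

0.50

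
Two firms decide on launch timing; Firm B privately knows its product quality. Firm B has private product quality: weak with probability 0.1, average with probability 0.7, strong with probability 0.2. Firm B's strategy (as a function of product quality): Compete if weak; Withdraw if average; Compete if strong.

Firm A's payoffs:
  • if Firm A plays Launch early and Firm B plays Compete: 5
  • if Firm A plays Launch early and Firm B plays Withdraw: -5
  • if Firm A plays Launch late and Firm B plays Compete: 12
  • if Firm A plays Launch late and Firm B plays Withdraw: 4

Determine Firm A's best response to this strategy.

Launch late

Compute Firm A's expected payoff for each action, taking the expectation over Firm B's type.
E[Launch early] = 0.1·(5) + 0.7·(-5) + 0.2·(5) = -2
E[Launch late] = 0.1·(12) + 0.7·(4) + 0.2·(12) = 6.4
Best response: Launch late (6.4 is the largest).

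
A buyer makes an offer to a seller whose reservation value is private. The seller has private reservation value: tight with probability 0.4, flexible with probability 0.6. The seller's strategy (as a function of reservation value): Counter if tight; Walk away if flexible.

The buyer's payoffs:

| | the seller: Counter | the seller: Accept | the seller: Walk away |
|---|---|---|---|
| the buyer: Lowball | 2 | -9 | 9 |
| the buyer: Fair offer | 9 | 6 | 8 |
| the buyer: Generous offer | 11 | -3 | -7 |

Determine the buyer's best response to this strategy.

Fair offer

E[Lowball] = 0.4·(2) + 0.6·(9) = 6.2
E[Fair offer] = 0.4·(9) + 0.6·(8) = 8.4
E[Generous offer] = 0.4·(11) + 0.6·(-7) = 0.2
Best response: Fair offer (8.4 is the largest).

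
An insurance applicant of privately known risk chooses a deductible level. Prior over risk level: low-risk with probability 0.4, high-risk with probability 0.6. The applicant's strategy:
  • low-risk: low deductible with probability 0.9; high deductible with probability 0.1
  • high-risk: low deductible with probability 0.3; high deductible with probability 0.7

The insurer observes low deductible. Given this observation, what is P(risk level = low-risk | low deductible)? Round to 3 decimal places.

0.667

P(low deductible) = 0.4·0.9 + 0.6·0.3 = 0.54
P(low-risk | low deductible) = (0.4·0.9) / 0.54 = 0.36 / 0.54 = 0.666667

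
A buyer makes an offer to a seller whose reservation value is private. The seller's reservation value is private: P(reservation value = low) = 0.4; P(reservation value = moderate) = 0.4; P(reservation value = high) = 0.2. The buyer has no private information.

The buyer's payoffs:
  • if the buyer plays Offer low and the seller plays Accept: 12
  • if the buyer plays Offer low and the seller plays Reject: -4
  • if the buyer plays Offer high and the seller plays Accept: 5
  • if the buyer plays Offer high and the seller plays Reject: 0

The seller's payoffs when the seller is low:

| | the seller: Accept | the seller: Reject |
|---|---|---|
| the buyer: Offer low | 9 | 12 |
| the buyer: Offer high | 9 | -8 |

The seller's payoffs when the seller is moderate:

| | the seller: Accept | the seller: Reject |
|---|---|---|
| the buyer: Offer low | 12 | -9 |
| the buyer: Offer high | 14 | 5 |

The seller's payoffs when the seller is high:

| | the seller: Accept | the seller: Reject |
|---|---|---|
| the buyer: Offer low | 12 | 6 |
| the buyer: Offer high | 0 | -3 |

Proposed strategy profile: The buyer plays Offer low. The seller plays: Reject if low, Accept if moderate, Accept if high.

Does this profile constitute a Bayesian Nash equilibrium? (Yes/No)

Yes

The buyer plays Offer low: E[Offer low] = 0.4·(-4) + 0.4·(12) + 0.2·(12) = 5.6; E[Offer high] = 3. Best-responding. ✓
The seller (reservation value low), facing Offer low: Accept gives 9, Reject gives 12. Proposed Reject is best. ✓
The seller (reservation value moderate), facing Offer low: Accept gives 12, Reject gives -9. Proposed Accept is best. ✓
The seller (reservation value high), facing Offer low: Accept gives 12, Reject gives 6. Proposed Accept is best. ✓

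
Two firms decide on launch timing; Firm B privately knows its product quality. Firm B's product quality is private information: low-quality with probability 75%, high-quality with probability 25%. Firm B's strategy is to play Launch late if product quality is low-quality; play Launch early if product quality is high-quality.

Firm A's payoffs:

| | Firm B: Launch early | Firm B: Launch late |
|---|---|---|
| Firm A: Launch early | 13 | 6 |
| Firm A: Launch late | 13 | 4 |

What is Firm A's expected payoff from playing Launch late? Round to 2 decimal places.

Take the expectation over Firm B's product quality, weighting each type's action by its prior probability.
E[Launch late] = 0.75·4 + 0.25·13 = 3 + 3.25 = 6.25

6.25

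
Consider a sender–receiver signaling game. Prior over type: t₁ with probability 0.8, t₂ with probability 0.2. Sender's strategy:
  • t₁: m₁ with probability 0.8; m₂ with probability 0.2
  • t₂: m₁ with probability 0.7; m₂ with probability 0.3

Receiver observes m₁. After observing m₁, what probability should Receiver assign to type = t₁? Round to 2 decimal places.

P(m₁) = 0.8·0.8 + 0.2·0.7 = 0.78
P(t₁ | m₁) = (0.8·0.8) / 0.78 = 0.64 / 0.78 = 0.820513

0.82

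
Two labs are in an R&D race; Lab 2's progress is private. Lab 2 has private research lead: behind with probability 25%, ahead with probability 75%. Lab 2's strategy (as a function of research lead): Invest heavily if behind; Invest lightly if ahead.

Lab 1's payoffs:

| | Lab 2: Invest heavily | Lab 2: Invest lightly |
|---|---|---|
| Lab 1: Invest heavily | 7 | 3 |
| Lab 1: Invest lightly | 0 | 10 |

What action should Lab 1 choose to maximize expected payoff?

E[Invest heavily] = 0.25·(7) + 0.75·(3) = 4
E[Invest lightly] = 0.25·(0) + 0.75·(10) = 7.5
Best response: Invest lightly (7.5 is the largest).

Invest lightly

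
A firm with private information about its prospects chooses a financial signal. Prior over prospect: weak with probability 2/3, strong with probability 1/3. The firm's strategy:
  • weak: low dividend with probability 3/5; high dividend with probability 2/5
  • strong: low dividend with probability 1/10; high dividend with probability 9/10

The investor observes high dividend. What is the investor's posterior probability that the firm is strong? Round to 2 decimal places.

0.53

Apply Bayes' rule using the sender's strategy as the likelihood.
P(high dividend) = (2/3)·(2/5) + (1/3)·(9/10) = 17/30
P(strong | high dividend) = ((1/3)·(9/10)) / (17/30) = (3/10) / (17/30) = 9/17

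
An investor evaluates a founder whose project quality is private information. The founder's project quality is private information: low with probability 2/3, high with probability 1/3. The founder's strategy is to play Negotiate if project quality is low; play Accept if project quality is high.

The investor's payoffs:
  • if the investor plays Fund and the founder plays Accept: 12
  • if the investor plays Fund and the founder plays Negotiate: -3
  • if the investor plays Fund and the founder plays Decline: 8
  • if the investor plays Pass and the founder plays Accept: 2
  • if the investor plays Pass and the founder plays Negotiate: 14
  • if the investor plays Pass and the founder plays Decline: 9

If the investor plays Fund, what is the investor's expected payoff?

2

Take the expectation over the founder's project quality, weighting each type's action by its prior probability.
E[Fund] = 2/3·(-3) + 1/3·12 = (-2) + 4 = 2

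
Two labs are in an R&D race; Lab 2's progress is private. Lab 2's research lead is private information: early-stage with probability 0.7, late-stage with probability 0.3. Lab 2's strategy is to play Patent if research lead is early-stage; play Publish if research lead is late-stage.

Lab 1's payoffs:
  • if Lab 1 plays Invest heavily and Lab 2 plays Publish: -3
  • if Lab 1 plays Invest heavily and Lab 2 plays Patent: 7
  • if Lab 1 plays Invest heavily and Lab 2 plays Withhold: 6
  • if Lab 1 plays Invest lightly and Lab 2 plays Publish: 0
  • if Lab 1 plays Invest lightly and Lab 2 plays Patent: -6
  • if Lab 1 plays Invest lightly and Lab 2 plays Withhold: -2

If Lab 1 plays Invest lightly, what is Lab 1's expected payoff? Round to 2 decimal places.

-4.20

E[Invest lightly] = 0.7·(-6) + 0.3·0 = (-4.2) + 0 = -4.2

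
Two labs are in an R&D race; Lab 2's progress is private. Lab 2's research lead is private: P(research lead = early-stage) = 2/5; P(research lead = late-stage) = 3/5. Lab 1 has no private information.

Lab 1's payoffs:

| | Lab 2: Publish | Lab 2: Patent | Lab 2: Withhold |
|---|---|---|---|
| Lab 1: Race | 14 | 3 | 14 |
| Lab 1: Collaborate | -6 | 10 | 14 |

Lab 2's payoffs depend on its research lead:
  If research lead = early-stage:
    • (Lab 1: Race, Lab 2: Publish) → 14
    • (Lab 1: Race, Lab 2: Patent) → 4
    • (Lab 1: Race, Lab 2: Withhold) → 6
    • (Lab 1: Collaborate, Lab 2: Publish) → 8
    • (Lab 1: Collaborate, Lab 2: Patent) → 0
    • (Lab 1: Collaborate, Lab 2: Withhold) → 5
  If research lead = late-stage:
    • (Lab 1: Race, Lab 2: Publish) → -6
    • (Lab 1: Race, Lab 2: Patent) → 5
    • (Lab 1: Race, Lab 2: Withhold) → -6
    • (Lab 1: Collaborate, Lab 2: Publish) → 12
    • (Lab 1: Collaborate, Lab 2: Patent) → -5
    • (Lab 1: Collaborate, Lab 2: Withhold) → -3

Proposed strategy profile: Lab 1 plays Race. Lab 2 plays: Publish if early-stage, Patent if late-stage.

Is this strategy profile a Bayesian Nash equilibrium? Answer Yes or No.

Lab 1 plays Race: E[Race] = 2/5·(14) + 3/5·(3) = 37/5; E[Collaborate] = 18/5. Best-responding. ✓
Lab 2 (research lead early-stage), facing Race: Publish gives 14, Patent gives 4, Withhold gives 6. Proposed Publish is best. ✓
Lab 2 (research lead late-stage), facing Race: Publish gives -6, Patent gives 5, Withhold gives -6. Proposed Patent is best. ✓

Yes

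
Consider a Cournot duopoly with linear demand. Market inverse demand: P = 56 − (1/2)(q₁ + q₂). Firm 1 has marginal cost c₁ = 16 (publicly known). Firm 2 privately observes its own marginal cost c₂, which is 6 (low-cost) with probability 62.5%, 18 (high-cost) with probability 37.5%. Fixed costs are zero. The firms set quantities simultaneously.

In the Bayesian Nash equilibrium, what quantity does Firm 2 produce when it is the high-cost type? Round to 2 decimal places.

26.50

Each type of Firm 2 best-responds to q₁; Firm 1 best-responds to the expected q₂ over Firm 2's types.
Firm 2 with cost c maximizes (56 − (1/2)(q₁+q₂) − c)·q₂, giving q₂(c) = (56 − c − (1/2)q₁).
E[c₂] = 0.625·6 + 0.375·18 = 10.5
Firm 1's FOC against E[q₂] yields q₁ = (56 − 2·16 + E[c₂])/(3/2) = (56 − 32 + 10.5)/(3/2) = 23.
q₂(high-cost) = (56 − 18 − (1/2)·23) = 26.5.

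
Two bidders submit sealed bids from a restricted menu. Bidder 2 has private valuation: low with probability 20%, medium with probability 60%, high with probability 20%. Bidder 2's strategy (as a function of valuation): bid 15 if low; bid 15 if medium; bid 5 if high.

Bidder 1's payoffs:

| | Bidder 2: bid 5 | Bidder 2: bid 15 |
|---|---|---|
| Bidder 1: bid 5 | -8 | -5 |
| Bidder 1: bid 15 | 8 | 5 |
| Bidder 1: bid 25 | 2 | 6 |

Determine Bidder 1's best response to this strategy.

bid 15

Compute Bidder 1's expected payoff for each action, taking the expectation over Bidder 2's type.
E[bid 5] = 0.2·(-5) + 0.6·(-5) + 0.2·(-8) = -5.6
E[bid 15] = 0.2·(5) + 0.6·(5) + 0.2·(8) = 5.6
E[bid 25] = 0.2·(6) + 0.6·(6) + 0.2·(2) = 5.2
Best response: bid 15 (5.6 is the largest).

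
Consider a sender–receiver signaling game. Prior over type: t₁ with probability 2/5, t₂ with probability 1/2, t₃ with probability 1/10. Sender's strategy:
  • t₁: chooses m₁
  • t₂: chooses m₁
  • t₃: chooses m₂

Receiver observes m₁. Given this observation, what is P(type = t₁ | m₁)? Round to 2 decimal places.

Apply Bayes' rule using the sender's strategy as the likelihood.
P(m₁) = (2/5)·1 + (1/2)·1 + (1/10)·0 = 9/10
P(t₁ | m₁) = ((2/5)·1) / (9/10) = (2/5) / (9/10) = 4/9

0.44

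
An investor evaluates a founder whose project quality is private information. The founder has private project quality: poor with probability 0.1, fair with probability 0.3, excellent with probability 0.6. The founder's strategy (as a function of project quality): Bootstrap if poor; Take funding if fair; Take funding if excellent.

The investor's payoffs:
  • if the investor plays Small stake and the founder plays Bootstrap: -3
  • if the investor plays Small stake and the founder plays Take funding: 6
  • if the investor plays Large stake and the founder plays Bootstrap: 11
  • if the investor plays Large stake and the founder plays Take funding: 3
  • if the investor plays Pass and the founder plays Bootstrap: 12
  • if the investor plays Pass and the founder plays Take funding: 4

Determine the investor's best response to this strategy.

E[Small stake] = 0.1·(-3) + 0.3·(6) + 0.6·(6) = 5.1
E[Large stake] = 0.1·(11) + 0.3·(3) + 0.6·(3) = 3.8
E[Pass] = 0.1·(12) + 0.3·(4) + 0.6·(4) = 4.8
Best response: Small stake (5.1 is the largest).

Small stake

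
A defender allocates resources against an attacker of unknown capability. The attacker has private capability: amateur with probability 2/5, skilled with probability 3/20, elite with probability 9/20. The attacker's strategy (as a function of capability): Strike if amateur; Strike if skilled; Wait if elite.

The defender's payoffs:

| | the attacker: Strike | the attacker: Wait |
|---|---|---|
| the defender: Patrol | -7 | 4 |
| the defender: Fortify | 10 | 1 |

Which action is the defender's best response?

Compute the defender's expected payoff for each action, taking the expectation over the attacker's type.
E[Patrol] = 2/5·(-7) + 3/20·(-7) + 9/20·(4) = -41/20
E[Fortify] = 2/5·(10) + 3/20·(10) + 9/20·(1) = 119/20
Best response: Fortify (119/20 is the largest).

Fortify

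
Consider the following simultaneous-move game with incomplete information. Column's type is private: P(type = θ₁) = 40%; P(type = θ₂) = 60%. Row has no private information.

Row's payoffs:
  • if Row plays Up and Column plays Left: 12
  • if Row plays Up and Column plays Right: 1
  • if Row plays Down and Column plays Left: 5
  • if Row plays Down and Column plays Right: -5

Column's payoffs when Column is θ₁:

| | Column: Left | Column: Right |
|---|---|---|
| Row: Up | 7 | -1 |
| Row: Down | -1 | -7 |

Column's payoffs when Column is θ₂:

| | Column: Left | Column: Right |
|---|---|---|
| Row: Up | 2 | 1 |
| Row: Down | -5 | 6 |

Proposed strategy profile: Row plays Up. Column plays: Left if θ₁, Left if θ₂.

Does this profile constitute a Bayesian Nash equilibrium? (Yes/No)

Yes

Row plays Up: E[Up] = 0.4·(12) + 0.6·(12) = 12; E[Down] = 5. Best-responding. ✓
Column (type θ₁), facing Up: Left gives 7, Right gives -1. Proposed Left is best. ✓
Column (type θ₂), facing Up: Left gives 2, Right gives 1. Proposed Left is best. ✓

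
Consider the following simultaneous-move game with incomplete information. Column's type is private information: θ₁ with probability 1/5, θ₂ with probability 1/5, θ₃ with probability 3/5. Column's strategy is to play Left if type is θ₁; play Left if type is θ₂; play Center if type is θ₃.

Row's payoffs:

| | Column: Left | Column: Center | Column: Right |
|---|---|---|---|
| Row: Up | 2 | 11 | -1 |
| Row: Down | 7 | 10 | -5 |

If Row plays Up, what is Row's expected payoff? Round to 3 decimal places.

Take the expectation over Column's type, weighting each type's action by its prior probability.
E[Up] = 1/5·2 + 1/5·2 + 3/5·11 = 2/5 + 2/5 + 33/5 = 37/5

7.400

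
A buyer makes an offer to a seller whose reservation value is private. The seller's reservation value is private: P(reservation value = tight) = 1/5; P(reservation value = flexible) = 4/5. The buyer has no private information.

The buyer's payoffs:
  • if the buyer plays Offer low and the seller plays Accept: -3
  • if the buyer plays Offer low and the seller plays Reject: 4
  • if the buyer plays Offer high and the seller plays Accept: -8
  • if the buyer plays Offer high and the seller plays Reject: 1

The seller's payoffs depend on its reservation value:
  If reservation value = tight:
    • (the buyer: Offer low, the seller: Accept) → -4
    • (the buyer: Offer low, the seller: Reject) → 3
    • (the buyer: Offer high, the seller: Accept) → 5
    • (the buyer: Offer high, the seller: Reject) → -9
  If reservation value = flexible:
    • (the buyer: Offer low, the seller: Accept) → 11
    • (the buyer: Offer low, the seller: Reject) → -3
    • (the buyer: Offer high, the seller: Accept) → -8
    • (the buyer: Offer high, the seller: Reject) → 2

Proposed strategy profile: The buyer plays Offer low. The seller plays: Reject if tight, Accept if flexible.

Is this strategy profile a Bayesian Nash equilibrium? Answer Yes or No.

The buyer plays Offer low: E[Offer low] = 1/5·(4) + 4/5·(-3) = -8/5; E[Offer high] = -31/5. Best-responding. ✓
The seller (reservation value tight), facing Offer low: Accept gives -4, Reject gives 3. Proposed Reject is best. ✓
The seller (reservation value flexible), facing Offer low: Accept gives 11, Reject gives -3. Proposed Accept is best. ✓

Yes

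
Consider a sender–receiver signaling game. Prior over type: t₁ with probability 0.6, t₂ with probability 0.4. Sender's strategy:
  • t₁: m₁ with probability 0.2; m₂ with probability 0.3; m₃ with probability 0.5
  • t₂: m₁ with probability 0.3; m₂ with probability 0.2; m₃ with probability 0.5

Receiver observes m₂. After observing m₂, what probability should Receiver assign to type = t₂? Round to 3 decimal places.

P(m₂) = 0.6·0.3 + 0.4·0.2 = 0.26
P(t₂ | m₂) = (0.4·0.2) / 0.26 = 0.08 / 0.26 = 0.307692

0.308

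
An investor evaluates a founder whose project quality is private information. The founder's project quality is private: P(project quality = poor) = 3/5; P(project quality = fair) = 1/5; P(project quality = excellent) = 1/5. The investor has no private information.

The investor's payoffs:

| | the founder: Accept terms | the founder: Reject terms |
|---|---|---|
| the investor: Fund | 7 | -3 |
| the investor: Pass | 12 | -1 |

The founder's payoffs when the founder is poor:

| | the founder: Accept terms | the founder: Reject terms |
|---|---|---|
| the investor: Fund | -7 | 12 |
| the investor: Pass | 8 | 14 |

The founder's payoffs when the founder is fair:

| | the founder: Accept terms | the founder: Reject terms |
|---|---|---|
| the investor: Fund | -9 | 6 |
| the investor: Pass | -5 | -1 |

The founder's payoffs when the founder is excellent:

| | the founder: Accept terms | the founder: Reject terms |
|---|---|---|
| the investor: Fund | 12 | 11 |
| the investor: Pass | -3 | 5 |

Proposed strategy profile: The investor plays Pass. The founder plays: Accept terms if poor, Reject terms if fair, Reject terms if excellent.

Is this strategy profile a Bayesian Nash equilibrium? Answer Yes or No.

No

The investor plays Pass: E[Pass] = 3/5·(12) + 1/5·(-1) + 1/5·(-1) = 34/5; E[Fund] = 3. Best-responding. ✓
The founder (project quality poor), facing Pass: Accept terms gives 8, Reject terms gives 14. Proposed Accept terms is not best — profitable deviation exists. ✗
The founder (project quality fair), facing Pass: Accept terms gives -5, Reject terms gives -1. Proposed Reject terms is best. ✓
The founder (project quality excellent), facing Pass: Accept terms gives -3, Reject terms gives 5. Proposed Reject terms is best. ✓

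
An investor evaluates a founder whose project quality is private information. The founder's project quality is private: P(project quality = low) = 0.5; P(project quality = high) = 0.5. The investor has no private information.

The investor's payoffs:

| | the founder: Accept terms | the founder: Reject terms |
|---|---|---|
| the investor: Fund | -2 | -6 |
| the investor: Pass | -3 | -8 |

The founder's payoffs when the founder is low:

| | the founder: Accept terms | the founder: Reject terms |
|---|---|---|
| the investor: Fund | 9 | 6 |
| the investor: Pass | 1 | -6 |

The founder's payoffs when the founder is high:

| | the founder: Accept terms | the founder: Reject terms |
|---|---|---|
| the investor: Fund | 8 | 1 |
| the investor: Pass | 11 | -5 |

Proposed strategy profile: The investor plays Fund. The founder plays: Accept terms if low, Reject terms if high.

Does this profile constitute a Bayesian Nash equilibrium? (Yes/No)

The investor plays Fund: E[Fund] = 0.5·(-2) + 0.5·(-6) = -4; E[Pass] = -5.5. Best-responding. ✓
The founder (project quality low), facing Fund: Accept terms gives 9, Reject terms gives 6. Proposed Accept terms is best. ✓
The founder (project quality high), facing Fund: Accept terms gives 8, Reject terms gives 1. Proposed Reject terms is not best — profitable deviation exists. ✗

No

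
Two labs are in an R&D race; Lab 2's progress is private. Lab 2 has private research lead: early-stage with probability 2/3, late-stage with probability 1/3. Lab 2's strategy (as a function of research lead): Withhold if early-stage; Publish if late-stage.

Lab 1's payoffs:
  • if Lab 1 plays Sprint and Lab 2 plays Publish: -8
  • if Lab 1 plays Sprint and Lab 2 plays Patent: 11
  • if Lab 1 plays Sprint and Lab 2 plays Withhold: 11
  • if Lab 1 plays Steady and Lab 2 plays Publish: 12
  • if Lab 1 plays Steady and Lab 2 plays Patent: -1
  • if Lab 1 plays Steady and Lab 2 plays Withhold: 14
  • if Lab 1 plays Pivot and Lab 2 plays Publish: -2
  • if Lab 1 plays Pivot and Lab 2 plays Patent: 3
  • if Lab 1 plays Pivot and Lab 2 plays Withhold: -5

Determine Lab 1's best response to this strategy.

E[Sprint] = 2/3·(11) + 1/3·(-8) = 14/3
E[Steady] = 2/3·(14) + 1/3·(12) = 40/3
E[Pivot] = 2/3·(-5) + 1/3·(-2) = -4
Best response: Steady (40/3 is the largest).

Steady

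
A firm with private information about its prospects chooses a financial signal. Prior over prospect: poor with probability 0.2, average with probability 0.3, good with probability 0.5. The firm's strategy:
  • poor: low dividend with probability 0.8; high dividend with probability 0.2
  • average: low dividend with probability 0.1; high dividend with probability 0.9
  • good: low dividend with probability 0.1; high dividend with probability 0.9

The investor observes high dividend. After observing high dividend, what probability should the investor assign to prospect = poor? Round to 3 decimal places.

0.053

Apply Bayes' rule using the sender's strategy as the likelihood.
P(high dividend) = 0.2·0.2 + 0.3·0.9 + 0.5·0.9 = 0.76
P(poor | high dividend) = (0.2·0.2) / 0.76 = 0.04 / 0.76 = 0.0526316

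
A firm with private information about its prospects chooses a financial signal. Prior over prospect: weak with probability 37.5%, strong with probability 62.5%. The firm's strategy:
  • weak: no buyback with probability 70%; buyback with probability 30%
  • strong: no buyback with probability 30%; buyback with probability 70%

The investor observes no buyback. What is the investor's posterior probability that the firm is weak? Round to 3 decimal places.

Apply Bayes' rule using the sender's strategy as the likelihood.
P(no buyback) = 0.375·0.7 + 0.625·0.3 = 0.45
P(weak | no buyback) = (0.375·0.7) / 0.45 = 0.2625 / 0.45 = 0.583333

0.583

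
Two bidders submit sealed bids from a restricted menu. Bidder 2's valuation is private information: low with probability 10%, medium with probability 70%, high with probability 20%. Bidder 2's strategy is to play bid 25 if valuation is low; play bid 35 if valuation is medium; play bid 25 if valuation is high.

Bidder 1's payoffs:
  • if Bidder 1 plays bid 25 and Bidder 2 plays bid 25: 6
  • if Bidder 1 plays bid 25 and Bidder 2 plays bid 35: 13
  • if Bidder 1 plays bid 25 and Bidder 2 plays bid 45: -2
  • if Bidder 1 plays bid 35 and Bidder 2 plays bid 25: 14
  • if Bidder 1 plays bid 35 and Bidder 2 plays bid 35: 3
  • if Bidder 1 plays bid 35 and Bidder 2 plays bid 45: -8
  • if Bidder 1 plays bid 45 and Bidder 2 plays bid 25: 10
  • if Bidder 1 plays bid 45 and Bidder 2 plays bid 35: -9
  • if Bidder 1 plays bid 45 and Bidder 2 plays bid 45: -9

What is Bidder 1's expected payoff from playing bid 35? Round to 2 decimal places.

6.30

Take the expectation over Bidder 2's valuation, weighting each type's action by its prior probability.
E[bid 35] = 0.1·14 + 0.7·3 + 0.2·14 = 1.4 + 2.1 + 2.8 = 6.3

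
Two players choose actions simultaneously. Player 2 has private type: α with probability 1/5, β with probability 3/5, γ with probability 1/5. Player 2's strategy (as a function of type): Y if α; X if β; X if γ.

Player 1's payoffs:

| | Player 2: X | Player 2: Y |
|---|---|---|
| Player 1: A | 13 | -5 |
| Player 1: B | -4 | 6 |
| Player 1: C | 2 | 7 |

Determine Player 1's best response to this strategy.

A

Compute Player 1's expected payoff for each action, taking the expectation over Player 2's type.
E[A] = 1/5·(-5) + 3/5·(13) + 1/5·(13) = 47/5
E[B] = 1/5·(6) + 3/5·(-4) + 1/5·(-4) = -2
E[C] = 1/5·(7) + 3/5·(2) + 1/5·(2) = 3
Best response: A (47/5 is the largest).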